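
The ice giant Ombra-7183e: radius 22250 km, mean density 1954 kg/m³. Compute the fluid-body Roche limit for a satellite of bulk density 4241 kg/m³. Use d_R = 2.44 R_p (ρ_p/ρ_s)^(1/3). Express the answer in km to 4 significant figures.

d_R = 2.44 × 22250 km × (1954/4241)^(1/3)
    = 41930 km

41930 km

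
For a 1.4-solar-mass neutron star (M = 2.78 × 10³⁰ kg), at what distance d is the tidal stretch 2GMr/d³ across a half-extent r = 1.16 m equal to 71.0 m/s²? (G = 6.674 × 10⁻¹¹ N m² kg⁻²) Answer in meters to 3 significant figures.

2GMr/d³ = a_tidal  ⇒  d = (2GMr / a_tidal)^(1/3)
d = (2 × 6.674×10⁻¹¹ × (2.78 × 10³⁰) × (1.16) / (71.0))^(1/3)
  = 1.82 × 10⁶ m

1.82 × 10⁶ m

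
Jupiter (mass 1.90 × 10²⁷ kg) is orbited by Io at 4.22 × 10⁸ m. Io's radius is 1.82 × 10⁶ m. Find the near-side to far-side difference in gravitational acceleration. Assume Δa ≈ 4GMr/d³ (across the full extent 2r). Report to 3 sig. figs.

1.23 × 10⁻² m/s²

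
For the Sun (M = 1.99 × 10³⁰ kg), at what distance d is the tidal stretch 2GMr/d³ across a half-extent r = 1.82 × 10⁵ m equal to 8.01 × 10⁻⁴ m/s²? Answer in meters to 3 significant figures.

3.92 × 10⁹ m

2GMr/d³ = a_tidal  ⇒  d = (2GMr / a_tidal)^(1/3)
d = (2 × 6.674×10⁻¹¹ × (1.99 × 10³⁰) × (1.82 × 10⁵) / (8.01 × 10⁻⁴))^(1/3)
  = 3.92 × 10⁹ m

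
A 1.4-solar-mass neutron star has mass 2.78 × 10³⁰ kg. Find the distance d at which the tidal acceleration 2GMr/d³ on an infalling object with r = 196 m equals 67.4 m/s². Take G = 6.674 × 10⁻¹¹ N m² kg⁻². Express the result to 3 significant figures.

2GMr/d³ = a_tidal  ⇒  d = (2GMr / a_tidal)^(1/3)
d = (2 × 6.674×10⁻¹¹ × (2.78 × 10³⁰) × (196) / (67.4))^(1/3)
  = 1.03 × 10⁷ m

1.03 × 10⁷ m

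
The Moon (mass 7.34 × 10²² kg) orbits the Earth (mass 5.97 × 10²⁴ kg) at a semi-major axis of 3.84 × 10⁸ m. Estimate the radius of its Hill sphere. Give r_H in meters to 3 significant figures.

6.15 × 10⁷ m

r_H ≈ a (m/3M)^(1/3)
    = (3.84 × 10⁸) × (7.34 × 10²² / (3 × 5.97 × 10²⁴))^(1/3)
    = 6.15 × 10⁷ m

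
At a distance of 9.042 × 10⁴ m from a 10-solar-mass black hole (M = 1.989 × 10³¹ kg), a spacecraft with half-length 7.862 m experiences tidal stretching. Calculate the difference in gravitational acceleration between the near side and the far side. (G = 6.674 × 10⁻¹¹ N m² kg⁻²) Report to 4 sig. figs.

5.647 × 10⁷ m/s²

Δa = 4GMr/d³
   = 4 × (6.674 × 10⁻¹¹) × (1.989 × 10³¹) × (7.862) / (9.042 × 10⁴)³
   = 5.647 × 10⁷ m/s²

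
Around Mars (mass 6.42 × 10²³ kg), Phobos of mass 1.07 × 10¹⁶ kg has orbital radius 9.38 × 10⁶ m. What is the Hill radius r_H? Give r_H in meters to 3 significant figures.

r_H ≈ a (m/3M)^(1/3)
    = (9.38 × 10⁶) × (1.07 × 10¹⁶ / (3 × 6.42 × 10²³))^(1/3)
    = 1.66 × 10⁴ m

1.66 × 10⁴ m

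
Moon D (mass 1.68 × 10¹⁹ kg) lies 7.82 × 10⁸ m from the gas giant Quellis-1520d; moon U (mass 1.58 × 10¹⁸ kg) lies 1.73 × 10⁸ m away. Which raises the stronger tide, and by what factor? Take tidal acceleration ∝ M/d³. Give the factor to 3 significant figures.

Moon U, by a factor of ≈ 8.69

Tidal acceleration ∝ M/d³, so compare M/d³ for each.
Moon D: (1.68 × 10¹⁹) / (7.82 × 10⁸)³ = 3.513 × 10⁻⁸
Moon U: (1.58 × 10¹⁸) / (1.73 × 10⁸)³ = 3.052 × 10⁻⁷
Ratio (larger/smaller) = 8.69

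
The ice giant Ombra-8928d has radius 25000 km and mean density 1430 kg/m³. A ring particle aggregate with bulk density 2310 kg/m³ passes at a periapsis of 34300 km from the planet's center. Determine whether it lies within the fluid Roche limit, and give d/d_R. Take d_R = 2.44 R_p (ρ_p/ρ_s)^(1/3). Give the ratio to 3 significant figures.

d_R = 2.44 × (25000 km) × (1430/2310)^(1/3) = 51990 km
d/d_R = (34300) / (51990) = 0.660
Since d/d_R < 1, the body is inside the Roche limit.

inside; d/d_R ≈ 0.660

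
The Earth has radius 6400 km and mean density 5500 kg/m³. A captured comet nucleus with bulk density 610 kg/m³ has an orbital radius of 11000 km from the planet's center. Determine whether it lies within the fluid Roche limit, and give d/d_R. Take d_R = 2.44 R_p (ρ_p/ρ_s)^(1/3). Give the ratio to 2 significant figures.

d_R = 2.44 × (6400 km) × (5500/610)^(1/3) = 32500 km
d/d_R = (11000) / (32500) = 0.34
Since d/d_R < 1, the body is inside the Roche limit.

inside; d/d_R ≈ 0.34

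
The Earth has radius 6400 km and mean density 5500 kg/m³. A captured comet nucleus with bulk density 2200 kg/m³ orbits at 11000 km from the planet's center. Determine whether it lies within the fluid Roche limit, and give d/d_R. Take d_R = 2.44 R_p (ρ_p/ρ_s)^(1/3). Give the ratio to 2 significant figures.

inside; d/d_R ≈ 0.52

d_R = 2.44 × (6400 km) × (5500/2200)^(1/3) = 21190 km
d/d_R = (11000) / (21190) = 0.52
Since d/d_R < 1, the body is inside the Roche limit.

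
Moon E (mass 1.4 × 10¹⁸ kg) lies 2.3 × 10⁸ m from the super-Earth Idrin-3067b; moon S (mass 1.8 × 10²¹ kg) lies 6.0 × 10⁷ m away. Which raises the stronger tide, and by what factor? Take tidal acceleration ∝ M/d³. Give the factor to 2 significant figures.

Moon S, by a factor of ≈ 72000

Compare M/d³ for the two perturbers:
Moon E: (1.4 × 10¹⁸) / (2.3 × 10⁸)³ = 1.151 × 10⁻⁷
Moon S: (1.8 × 10²¹) / (6.0 × 10⁷)³ = 8.333 × 10⁻³
Ratio (larger/smaller) = 72000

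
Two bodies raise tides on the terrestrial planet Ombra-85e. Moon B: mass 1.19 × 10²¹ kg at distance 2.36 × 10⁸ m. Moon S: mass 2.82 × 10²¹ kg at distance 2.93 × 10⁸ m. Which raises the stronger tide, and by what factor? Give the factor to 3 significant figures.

The tide-raising term goes as M/d³ (the gradient of a 1/d² field).
Moon B: (1.19 × 10²¹) / (2.36 × 10⁸)³ = 9.053 × 10⁻⁵
Moon S: (2.82 × 10²¹) / (2.93 × 10⁸)³ = 1.121 × 10⁻⁴
Ratio (larger/smaller) = 1.24

Moon S, by a factor of ≈ 1.24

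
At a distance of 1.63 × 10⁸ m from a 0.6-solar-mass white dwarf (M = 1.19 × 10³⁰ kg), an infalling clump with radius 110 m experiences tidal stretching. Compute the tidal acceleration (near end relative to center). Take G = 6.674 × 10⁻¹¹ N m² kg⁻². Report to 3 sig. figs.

a_tidal = 2GMr/d³
        = 2 × (6.674 × 10⁻¹¹) × (1.19 × 10³⁰) × (110) / (1.63 × 10⁸)³
        = 4.03 × 10⁻³ m/s²

4.03 × 10⁻³ m/s²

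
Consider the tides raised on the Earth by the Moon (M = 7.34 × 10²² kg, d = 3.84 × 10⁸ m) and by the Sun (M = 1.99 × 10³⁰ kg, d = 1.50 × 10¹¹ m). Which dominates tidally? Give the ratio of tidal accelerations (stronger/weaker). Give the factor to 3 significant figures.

The Moon, by a factor of ≈ 2.20

Tidal acceleration ∝ M/d³, so compare M/d³ for each.
The Moon: (7.34 × 10²²) / (3.84 × 10⁸)³ = 1.296 × 10⁻³
The Sun: (1.99 × 10³⁰) / (1.50 × 10¹¹)³ = 5.896 × 10⁻⁴
Ratio (larger/smaller) = 2.20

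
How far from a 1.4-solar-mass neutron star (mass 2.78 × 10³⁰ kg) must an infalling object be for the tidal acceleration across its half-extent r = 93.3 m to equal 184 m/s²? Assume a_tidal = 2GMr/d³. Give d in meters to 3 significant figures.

2GMr/d³ = a_tidal  ⇒  d = (2GMr / a_tidal)^(1/3)
d = (2 × 6.674×10⁻¹¹ × (2.78 × 10³⁰) × (93.3) / (184))^(1/3)
  = 5.73 × 10⁶ m

5.73 × 10⁶ m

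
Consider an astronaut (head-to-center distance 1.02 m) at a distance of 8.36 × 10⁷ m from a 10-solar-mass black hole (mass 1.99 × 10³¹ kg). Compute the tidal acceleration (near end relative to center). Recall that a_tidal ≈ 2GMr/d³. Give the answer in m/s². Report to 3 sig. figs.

Δg = 2GMr/d³
   = 2 × (6.674 × 10⁻¹¹) × (1.99 × 10³¹) × (1.02) / (8.36 × 10⁷)³
   = 4.64 × 10⁻³ m/s²

4.64 × 10⁻³ m/s²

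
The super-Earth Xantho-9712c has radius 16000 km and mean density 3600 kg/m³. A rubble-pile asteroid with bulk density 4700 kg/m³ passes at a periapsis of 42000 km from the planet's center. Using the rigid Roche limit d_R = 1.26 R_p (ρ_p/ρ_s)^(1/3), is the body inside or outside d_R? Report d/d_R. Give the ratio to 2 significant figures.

d_R = 1.26 × (16000 km) × (3600/4700)^(1/3) = 18450 km
d/d_R = (42000) / (18450) = 2.3
Since d/d_R > 1, the body is outside the Roche limit.

outside; d/d_R ≈ 2.3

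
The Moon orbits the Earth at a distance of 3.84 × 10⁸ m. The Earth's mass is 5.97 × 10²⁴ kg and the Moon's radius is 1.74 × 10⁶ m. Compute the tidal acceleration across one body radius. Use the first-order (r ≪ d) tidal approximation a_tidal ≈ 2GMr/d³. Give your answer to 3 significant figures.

Δa = 2GMr/d³
   = 2 × (6.674 × 10⁻¹¹) × (5.97 × 10²⁴) × (1.74 × 10⁶) / (3.84 × 10⁸)³
   = 2.45 × 10⁻⁵ m/s²

2.45 × 10⁻⁵ m/s²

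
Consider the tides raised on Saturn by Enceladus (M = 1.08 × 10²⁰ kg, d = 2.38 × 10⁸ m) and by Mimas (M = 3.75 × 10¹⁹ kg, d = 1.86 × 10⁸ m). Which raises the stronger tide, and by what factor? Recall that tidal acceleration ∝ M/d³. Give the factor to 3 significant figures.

Tidal stretch scales as M/d³; compute that for each body.
Enceladus: (1.08 × 10²⁰) / (2.38 × 10⁸)³ = 8.011 × 10⁻⁶
Mimas: (3.75 × 10¹⁹) / (1.86 × 10⁸)³ = 5.828 × 10⁻⁶
Ratio (larger/smaller) = 1.37

Enceladus, by a factor of ≈ 1.37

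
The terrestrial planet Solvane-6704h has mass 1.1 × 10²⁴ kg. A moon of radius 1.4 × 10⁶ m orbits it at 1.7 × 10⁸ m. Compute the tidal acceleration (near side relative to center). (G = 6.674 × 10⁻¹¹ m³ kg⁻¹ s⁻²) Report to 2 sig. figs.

Differencing GM/(d−r)² and GM/d² to first order in r/d gives 2GMr/d³.
a_tidal = 2GMr/d³
        = 2 × (6.674 × 10⁻¹¹) × (1.1 × 10²⁴) × (1.4 × 10⁶) / (1.7 × 10⁸)³
        = 4.2 × 10⁻⁵ m/s²

4.2 × 10⁻⁵ m/s²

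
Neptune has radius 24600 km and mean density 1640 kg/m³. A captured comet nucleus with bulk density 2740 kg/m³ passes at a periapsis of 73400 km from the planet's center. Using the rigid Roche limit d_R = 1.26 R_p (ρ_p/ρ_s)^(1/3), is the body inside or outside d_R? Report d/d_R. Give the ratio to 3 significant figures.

outside; d/d_R ≈ 2.81

d_R = 1.26 × (24600 km) × (1640/2740)^(1/3) = 26120 km
d/d_R = (73400) / (26120) = 2.81
Since d/d_R > 1, the body is outside the Roche limit.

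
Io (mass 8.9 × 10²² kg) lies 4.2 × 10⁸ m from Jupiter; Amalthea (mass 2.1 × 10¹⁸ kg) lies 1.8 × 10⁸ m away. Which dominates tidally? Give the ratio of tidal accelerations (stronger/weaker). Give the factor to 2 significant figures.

Io, by a factor of ≈ 3300

The tide-raising term goes as M/d³ (the gradient of a 1/d² field).
Io: (8.9 × 10²²) / (4.2 × 10⁸)³ = 1.201 × 10⁻³
Amalthea: (2.1 × 10¹⁸) / (1.8 × 10⁸)³ = 3.601 × 10⁻⁷
Ratio (larger/smaller) = 3300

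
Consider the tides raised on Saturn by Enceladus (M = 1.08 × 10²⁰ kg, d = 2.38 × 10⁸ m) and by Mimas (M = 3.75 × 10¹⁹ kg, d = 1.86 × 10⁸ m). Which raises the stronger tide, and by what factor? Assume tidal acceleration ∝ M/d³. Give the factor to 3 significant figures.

Tidal stretch scales as M/d³; compute that for each body.
Enceladus: (1.08 × 10²⁰) / (2.38 × 10⁸)³ = 8.011 × 10⁻⁶
Mimas: (3.75 × 10¹⁹) / (1.86 × 10⁸)³ = 5.828 × 10⁻⁶
Ratio (larger/smaller) = 1.37

Enceladus, by a factor of ≈ 1.37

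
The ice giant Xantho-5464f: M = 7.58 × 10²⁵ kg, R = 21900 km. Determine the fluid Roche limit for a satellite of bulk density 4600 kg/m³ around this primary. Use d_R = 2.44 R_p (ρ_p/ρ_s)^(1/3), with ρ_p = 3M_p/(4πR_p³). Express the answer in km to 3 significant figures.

38500 km

ρ_p = 3M_p/(4πR_p³) = 3 × (7.58 × 10²⁵) / (4π × (2.19 × 10⁷ m)³) = 1720 kg/m³
d_R = 2.44 × 21900 km × (1720/4600)^(1/3)
    = 38500 km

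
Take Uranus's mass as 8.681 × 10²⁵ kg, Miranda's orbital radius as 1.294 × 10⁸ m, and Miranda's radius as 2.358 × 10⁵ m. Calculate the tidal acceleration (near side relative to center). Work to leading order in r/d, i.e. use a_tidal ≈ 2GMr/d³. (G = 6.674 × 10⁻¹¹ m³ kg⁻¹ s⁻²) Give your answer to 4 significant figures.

1.261 × 10⁻³ m/s²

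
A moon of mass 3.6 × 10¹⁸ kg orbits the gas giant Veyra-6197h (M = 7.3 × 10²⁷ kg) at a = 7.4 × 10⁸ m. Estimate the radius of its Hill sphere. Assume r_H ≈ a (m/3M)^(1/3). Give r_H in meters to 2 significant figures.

4.1 × 10⁵ m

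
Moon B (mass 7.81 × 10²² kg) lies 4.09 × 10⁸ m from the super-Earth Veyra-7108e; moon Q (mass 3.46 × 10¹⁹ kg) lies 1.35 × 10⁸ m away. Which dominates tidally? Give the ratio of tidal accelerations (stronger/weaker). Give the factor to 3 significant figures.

Moon B, by a factor of ≈ 81.2

Tidal stretch scales as M/d³; compute that for each body.
Moon B: (7.81 × 10²²) / (4.09 × 10⁸)³ = 1.142 × 10⁻³
Moon Q: (3.46 × 10¹⁹) / (1.35 × 10⁸)³ = 1.406 × 10⁻⁵
Ratio (larger/smaller) = 81.2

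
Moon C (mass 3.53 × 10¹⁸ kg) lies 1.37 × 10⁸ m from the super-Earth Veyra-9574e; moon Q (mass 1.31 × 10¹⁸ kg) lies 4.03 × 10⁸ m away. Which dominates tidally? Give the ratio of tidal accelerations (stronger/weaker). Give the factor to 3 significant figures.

Moon C, by a factor of ≈ 68.6

Tidal acceleration ∝ M/d³, so compare M/d³ for each.
Moon C: (3.53 × 10¹⁸) / (1.37 × 10⁸)³ = 1.373 × 10⁻⁶
Moon Q: (1.31 × 10¹⁸) / (4.03 × 10⁸)³ = 2.002 × 10⁻⁸
Ratio (larger/smaller) = 68.6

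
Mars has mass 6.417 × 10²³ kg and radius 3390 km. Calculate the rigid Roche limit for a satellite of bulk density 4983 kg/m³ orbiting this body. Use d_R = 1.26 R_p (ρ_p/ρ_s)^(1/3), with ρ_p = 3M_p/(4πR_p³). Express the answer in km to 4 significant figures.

ρ_p = 3M_p/(4πR_p³) = 3 × (6.417 × 10²³) / (4π × (3.390 × 10⁶ m)³) = 3932 kg/m³
d_R = 1.26 × 3390 km × (3932/4983)^(1/3)
    = 3947 km

3947 km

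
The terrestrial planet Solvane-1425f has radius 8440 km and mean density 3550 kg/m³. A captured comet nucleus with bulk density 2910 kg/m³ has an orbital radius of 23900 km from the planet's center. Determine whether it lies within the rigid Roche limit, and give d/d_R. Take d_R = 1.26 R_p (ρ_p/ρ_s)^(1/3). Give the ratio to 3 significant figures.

d_R = 1.26 × (8440 km) × (3550/2910)^(1/3) = 11360 km
d/d_R = (23900) / (11360) = 2.10
Since d/d_R > 1, the body is outside the Roche limit.

outside; d/d_R ≈ 2.10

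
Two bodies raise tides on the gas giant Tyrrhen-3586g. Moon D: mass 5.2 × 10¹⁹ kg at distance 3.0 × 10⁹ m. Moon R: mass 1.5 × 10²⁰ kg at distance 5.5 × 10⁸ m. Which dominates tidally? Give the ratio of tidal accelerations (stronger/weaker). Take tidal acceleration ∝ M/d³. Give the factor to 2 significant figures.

Moon R, by a factor of ≈ 470

Tidal stretch scales as M/d³; compute that for each body.
Moon D: (5.2 × 10¹⁹) / (3.0 × 10⁹)³ = 1.926 × 10⁻⁹
Moon R: (1.5 × 10²⁰) / (5.5 × 10⁸)³ = 9.016 × 10⁻⁷
Ratio (larger/smaller) = 470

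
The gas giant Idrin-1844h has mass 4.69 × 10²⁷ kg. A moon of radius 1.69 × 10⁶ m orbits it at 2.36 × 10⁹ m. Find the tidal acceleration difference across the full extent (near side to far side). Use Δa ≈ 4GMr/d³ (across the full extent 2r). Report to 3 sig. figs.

Differencing GM/(d−r)² and GM/(d+r)² to first order in r/d gives 4GMr/d³.
Δg = 4GMr/d³
   = 4 × (6.674 × 10⁻¹¹) × (4.69 × 10²⁷) × (1.69 × 10⁶) / (2.36 × 10⁹)³
   = 1.61 × 10⁻⁴ m/s²

1.61 × 10⁻⁴ m/s²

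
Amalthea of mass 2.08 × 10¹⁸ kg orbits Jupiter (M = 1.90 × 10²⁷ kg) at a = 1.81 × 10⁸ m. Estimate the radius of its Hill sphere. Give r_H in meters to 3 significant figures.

1.29 × 10⁵ m

r_H ≈ a (m/3M)^(1/3)
    = (1.81 × 10⁸) × (2.08 × 10¹⁸ / (3 × 1.90 × 10²⁷))^(1/3)
    = 1.29 × 10⁵ m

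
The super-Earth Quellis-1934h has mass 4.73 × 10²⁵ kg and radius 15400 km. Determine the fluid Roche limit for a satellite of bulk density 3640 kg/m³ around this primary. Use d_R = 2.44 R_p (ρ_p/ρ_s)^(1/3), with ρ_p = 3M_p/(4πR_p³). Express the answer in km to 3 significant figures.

ρ_p = 3M_p/(4πR_p³) = 3 × (4.73 × 10²⁵) / (4π × (1.54 × 10⁷ m)³) = 3090 kg/m³
d_R = 2.44 × 15400 km × (3090/3640)^(1/3)
    = 35600 km

35600 km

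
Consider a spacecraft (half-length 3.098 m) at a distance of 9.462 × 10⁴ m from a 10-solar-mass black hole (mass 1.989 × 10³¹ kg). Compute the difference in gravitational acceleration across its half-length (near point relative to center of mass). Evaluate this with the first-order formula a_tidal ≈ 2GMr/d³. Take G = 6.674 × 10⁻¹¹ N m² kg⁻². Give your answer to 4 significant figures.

9.709 × 10⁶ m/s²

Since r ≪ d, expand the inverse-square field across one radius to get the leading 2GMr/d³ term.
Δa = 2GMr/d³
   = 2 × (6.674 × 10⁻¹¹) × (1.989 × 10³¹) × (3.098) / (9.462 × 10⁴)³
   = 9.709 × 10⁶ m/s²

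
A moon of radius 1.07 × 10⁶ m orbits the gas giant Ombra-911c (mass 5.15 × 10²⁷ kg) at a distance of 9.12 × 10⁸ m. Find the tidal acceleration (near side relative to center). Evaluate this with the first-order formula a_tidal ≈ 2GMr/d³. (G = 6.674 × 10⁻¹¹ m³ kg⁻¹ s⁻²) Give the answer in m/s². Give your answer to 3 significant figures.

9.70 × 10⁻⁴ m/s²

Since r ≪ d, expand the inverse-square field across one radius to get the leading 2GMr/d³ term.
Δg = 2GMr/d³
   = 2 × (6.674 × 10⁻¹¹) × (5.15 × 10²⁷) × (1.07 × 10⁶) / (9.12 × 10⁸)³
   = 9.70 × 10⁻⁴ m/s²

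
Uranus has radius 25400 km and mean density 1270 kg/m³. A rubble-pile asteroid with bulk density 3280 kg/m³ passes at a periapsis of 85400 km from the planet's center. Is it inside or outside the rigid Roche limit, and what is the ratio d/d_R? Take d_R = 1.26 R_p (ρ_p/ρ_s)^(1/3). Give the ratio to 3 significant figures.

d_R = 1.26 × (25400 km) × (1270/3280)^(1/3) = 23330 km
d/d_R = (85400) / (23330) = 3.66
Since d/d_R > 1, the body is outside the Roche limit.

outside; d/d_R ≈ 3.66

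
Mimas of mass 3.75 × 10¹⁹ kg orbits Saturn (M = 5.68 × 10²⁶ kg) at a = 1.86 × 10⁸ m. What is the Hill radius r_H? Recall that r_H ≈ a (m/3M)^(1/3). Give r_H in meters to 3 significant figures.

r_H ≈ a (m/3M)^(1/3)
    = (1.86 × 10⁸) × (3.75 × 10¹⁹ / (3 × 5.68 × 10²⁶))^(1/3)
    = 5.21 × 10⁵ m

5.21 × 10⁵ m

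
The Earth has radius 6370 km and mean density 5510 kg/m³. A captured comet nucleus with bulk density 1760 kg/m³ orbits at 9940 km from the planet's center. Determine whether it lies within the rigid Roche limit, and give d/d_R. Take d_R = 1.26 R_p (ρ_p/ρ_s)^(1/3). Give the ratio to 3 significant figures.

d_R = 1.26 × (6370 km) × (5510/1760)^(1/3) = 11740 km
d/d_R = (9940) / (11740) = 0.847
Since d/d_R < 1, the body is inside the Roche limit.

inside; d/d_R ≈ 0.847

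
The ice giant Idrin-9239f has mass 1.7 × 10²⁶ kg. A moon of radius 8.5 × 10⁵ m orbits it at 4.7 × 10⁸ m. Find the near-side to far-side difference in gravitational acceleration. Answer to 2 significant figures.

3.7 × 10⁻⁴ m/s²

Δg = 4GMr/d³
   = 4 × (6.674 × 10⁻¹¹) × (1.7 × 10²⁶) × (8.5 × 10⁵) / (4.7 × 10⁸)³
   = 3.7 × 10⁻⁴ m/s²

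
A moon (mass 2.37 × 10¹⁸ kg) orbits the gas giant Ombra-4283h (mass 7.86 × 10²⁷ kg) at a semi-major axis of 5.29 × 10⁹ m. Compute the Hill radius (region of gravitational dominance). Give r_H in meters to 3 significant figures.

2.46 × 10⁶ m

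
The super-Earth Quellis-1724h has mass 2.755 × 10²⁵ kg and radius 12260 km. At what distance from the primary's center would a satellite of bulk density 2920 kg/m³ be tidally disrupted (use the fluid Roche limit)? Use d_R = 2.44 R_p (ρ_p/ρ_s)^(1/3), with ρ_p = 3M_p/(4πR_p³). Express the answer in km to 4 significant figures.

ρ_p = 3M_p/(4πR_p³) = 3 × (2.755 × 10²⁵) / (4π × (1.226 × 10⁷ m)³) = 3569 kg/m³
d_R = 2.44 × 12260 km × (3569/2920)^(1/3)
    = 31980 km

31980 km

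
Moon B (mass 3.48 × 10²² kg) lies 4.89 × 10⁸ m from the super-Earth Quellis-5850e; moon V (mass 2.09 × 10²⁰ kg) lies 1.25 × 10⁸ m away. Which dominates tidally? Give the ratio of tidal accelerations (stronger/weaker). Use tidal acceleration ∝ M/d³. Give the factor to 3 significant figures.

The tide-raising term goes as M/d³ (the gradient of a 1/d² field).
Moon B: (3.48 × 10²²) / (4.89 × 10⁸)³ = 2.976 × 10⁻⁴
Moon V: (2.09 × 10²⁰) / (1.25 × 10⁸)³ = 1.070 × 10⁻⁴
Ratio (larger/smaller) = 2.78

Moon B, by a factor of ≈ 2.78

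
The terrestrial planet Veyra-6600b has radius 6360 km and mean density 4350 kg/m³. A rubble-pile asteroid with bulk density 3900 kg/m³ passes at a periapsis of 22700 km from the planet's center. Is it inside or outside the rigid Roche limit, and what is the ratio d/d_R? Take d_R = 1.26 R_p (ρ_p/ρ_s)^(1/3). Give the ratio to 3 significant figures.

d_R = 1.26 × (6360 km) × (4350/3900)^(1/3) = 8311 km
d/d_R = (22700) / (8311) = 2.73
Since d/d_R > 1, the body is outside the Roche limit.

outside; d/d_R ≈ 2.73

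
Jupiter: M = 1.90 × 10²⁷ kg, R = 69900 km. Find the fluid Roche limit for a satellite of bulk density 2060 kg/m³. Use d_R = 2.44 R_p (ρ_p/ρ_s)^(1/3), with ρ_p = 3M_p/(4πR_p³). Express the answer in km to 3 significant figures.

ρ_p = 3M_p/(4πR_p³) = 3 × (1.90 × 10²⁷) / (4π × (6.99 × 10⁷ m)³) = 1330 kg/m³
d_R = 2.44 × 69900 km × (1330/2060)^(1/3)
    = 1.47 × 10⁵ km

1.47 × 10⁵ km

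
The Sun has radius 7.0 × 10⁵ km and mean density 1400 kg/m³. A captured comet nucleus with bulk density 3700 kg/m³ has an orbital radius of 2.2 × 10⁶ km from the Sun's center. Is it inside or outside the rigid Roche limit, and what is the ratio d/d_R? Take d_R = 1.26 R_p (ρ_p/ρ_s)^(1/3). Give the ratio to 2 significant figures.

d_R = 1.26 × (7.0 × 10⁵ km) × (1400/3700)^(1/3) = 6.379 × 10⁵ km
d/d_R = (2.2 × 10⁶) / (6.379 × 10⁵) = 3.4
Since d/d_R > 1, the body is outside the Roche limit.

outside; d/d_R ≈ 3.4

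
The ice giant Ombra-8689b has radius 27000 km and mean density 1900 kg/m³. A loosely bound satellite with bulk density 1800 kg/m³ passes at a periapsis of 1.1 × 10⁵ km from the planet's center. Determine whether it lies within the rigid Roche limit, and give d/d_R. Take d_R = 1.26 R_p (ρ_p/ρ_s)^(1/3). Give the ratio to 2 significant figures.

outside; d/d_R ≈ 3.2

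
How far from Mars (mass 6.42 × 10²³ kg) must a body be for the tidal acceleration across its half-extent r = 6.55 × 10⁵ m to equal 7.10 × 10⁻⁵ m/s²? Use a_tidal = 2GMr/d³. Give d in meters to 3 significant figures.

2GMr/d³ = a_tidal  ⇒  d = (2GMr / a_tidal)^(1/3)
d = (2 × 6.674×10⁻¹¹ × (6.42 × 10²³) × (6.55 × 10⁵) / (7.10 × 10⁻⁵))^(1/3)
  = 9.25 × 10⁷ m

9.25 × 10⁷ m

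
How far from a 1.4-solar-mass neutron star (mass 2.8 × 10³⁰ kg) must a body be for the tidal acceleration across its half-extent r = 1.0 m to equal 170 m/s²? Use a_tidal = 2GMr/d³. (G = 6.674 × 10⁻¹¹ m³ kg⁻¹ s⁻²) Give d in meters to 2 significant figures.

1.3 × 10⁶ m

2GMr/d³ = a_tidal  ⇒  d = (2GMr / a_tidal)^(1/3)
d = (2 × 6.674×10⁻¹¹ × (2.8 × 10³⁰) × (1.0) / (170))^(1/3)
  = 1.3 × 10⁶ m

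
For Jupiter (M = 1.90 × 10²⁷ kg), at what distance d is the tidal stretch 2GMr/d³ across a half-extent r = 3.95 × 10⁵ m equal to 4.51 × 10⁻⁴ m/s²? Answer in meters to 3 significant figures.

2GMr/d³ = a_tidal  ⇒  d = (2GMr / a_tidal)^(1/3)
d = (2 × 6.674×10⁻¹¹ × (1.90 × 10²⁷) × (3.95 × 10⁵) / (4.51 × 10⁻⁴))^(1/3)
  = 6.06 × 10⁸ m

6.06 × 10⁸ m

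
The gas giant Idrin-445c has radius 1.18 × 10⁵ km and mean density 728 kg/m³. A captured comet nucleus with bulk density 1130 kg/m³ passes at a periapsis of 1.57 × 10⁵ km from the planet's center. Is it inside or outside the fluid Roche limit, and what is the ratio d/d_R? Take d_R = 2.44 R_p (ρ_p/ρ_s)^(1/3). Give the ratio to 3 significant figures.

d_R = 2.44 × (1.18 × 10⁵ km) × (728/1130)^(1/3) = 2.487 × 10⁵ km
d/d_R = (1.57 × 10⁵) / (2.487 × 10⁵) = 0.631
Since d/d_R < 1, the body is inside the Roche limit.

inside; d/d_R ≈ 0.631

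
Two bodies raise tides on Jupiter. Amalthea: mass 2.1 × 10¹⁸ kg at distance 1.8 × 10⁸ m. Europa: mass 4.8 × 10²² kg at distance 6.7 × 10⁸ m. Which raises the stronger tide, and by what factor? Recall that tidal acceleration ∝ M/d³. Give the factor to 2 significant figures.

Tidal stretch scales as M/d³; compute that for each body.
Amalthea: (2.1 × 10¹⁸) / (1.8 × 10⁸)³ = 3.601 × 10⁻⁷
Europa: (4.8 × 10²²) / (6.7 × 10⁸)³ = 1.596 × 10⁻⁴
Ratio (larger/smaller) = 440

Europa, by a factor of ≈ 440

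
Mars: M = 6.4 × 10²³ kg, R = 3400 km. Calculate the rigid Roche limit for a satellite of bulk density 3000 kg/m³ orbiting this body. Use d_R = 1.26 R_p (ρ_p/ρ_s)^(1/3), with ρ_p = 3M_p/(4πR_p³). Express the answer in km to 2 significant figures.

ρ_p = 3M_p/(4πR_p³) = 3 × (6.4 × 10²³) / (4π × (3.4 × 10⁶ m)³) = 3900 kg/m³
d_R = 1.26 × 3400 km × (3900/3000)^(1/3)
    = 4700 km

4700 km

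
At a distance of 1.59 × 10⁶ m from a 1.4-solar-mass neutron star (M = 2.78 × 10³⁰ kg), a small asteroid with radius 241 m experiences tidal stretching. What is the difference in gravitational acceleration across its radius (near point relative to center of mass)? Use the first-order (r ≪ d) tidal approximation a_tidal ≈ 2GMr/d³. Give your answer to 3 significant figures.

a_tidal = 2GMr/d³
        = 2 × (6.674 × 10⁻¹¹) × (2.78 × 10³⁰) × (241) / (1.59 × 10⁶)³
        = 2.22 × 10⁴ m/s²

2.22 × 10⁴ m/s²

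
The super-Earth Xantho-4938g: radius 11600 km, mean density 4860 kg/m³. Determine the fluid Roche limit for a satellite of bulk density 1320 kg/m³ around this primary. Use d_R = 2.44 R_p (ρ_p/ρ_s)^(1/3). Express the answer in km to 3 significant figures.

d_R = 2.44 × 11600 km × (4860/1320)^(1/3)
    = 43700 km

43700 km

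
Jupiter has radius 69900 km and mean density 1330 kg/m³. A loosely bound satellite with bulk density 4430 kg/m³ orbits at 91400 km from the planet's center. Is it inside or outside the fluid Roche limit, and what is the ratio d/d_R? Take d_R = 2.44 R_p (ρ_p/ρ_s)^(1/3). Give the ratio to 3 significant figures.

inside; d/d_R ≈ 0.800

d_R = 2.44 × (69900 km) × (1330/4430)^(1/3) = 1.142 × 10⁵ km
d/d_R = (91400) / (1.142 × 10⁵) = 0.800
Since d/d_R < 1, the body is inside the Roche limit.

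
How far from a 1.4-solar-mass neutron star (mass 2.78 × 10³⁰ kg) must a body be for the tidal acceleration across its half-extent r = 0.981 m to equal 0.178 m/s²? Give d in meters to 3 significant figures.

2GMr/d³ = a_tidal  ⇒  d = (2GMr / a_tidal)^(1/3)
d = (2 × 6.674×10⁻¹¹ × (2.78 × 10³⁰) × (0.981) / (0.178))^(1/3)
  = 1.27 × 10⁷ m

1.27 × 10⁷ m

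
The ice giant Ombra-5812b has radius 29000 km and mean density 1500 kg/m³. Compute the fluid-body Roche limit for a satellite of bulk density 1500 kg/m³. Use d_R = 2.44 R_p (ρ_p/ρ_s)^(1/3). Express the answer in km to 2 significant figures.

d_R = 2.44 × 29000 km × (1500/1500)^(1/3)
    = 71000 km

71000 km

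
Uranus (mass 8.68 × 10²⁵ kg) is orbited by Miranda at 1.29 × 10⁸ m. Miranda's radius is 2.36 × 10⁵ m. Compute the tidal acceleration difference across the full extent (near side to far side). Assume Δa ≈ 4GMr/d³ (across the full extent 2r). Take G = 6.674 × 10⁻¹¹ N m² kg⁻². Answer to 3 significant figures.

2.55 × 10⁻³ m/s²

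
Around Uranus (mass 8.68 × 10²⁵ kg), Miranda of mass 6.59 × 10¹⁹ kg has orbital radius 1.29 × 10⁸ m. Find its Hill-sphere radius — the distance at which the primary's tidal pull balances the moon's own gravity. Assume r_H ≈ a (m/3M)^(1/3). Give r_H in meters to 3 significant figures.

8.16 × 10⁵ m

r_H ≈ a (m/3M)^(1/3)
    = (1.29 × 10⁸) × (6.59 × 10¹⁹ / (3 × 8.68 × 10²⁵))^(1/3)
    = 8.16 × 10⁵ m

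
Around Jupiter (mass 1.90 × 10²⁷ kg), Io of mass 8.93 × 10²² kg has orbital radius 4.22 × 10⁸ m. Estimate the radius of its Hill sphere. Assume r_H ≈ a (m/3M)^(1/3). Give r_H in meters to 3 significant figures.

1.06 × 10⁷ m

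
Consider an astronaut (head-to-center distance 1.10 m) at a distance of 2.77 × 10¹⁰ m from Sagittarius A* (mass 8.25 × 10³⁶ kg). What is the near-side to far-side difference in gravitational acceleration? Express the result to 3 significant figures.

Differencing GM/(d−r)² and GM/(d+r)² to first order in r/d gives 4GMr/d³.
Δg = 4GMr/d³
   = 4 × (6.674 × 10⁻¹¹) × (8.25 × 10³⁶) × (1.10) / (2.77 × 10¹⁰)³
   = 1.14 × 10⁻⁴ m/s²

1.14 × 10⁻⁴ m/s²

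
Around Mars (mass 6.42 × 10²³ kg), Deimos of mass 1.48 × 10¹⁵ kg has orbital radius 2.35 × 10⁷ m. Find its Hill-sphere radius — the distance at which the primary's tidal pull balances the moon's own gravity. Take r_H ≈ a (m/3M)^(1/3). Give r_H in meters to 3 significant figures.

2.15 × 10⁴ m

r_H ≈ a (m/3M)^(1/3)
    = (2.35 × 10⁷) × (1.48 × 10¹⁵ / (3 × 6.42 × 10²³))^(1/3)
    = 2.15 × 10⁴ m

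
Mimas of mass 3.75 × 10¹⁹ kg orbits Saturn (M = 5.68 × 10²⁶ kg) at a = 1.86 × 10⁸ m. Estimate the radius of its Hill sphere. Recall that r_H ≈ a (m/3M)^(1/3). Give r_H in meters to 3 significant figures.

r_H ≈ a (m/3M)^(1/3)
    = (1.86 × 10⁸) × (3.75 × 10¹⁹ / (3 × 5.68 × 10²⁶))^(1/3)
    = 5.21 × 10⁵ m

5.21 × 10⁵ m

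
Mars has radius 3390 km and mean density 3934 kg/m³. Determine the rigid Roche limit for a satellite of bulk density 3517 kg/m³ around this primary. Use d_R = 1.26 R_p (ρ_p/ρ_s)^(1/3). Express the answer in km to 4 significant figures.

d_R = 1.26 × 3390 km × (3934/3517)^(1/3)
    = 4434 km

4434 km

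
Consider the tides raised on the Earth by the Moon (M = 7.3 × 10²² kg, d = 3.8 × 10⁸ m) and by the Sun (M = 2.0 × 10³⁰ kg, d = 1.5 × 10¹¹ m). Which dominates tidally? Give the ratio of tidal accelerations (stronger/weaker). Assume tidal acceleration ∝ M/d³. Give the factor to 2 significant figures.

The Moon, by a factor of ≈ 2.2

Tidal stretch scales as M/d³; compute that for each body.
The Moon: (7.3 × 10²²) / (3.8 × 10⁸)³ = 1.330 × 10⁻³
The Sun: (2.0 × 10³⁰) / (1.5 × 10¹¹)³ = 5.926 × 10⁻⁴
Ratio (larger/smaller) = 2.2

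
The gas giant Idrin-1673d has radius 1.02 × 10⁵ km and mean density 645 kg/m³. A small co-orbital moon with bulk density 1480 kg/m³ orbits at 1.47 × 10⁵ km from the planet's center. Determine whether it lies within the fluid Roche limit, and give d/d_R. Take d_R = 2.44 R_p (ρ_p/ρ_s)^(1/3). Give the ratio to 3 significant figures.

inside; d/d_R ≈ 0.779

d_R = 2.44 × (1.02 × 10⁵ km) × (645/1480)^(1/3) = 1.887 × 10⁵ km
d/d_R = (1.47 × 10⁵) / (1.887 × 10⁵) = 0.779
Since d/d_R < 1, the body is inside the Roche limit.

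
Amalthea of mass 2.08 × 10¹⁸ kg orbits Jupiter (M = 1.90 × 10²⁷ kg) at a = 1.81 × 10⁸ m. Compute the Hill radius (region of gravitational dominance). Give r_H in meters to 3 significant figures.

r_H ≈ a (m/3M)^(1/3)
    = (1.81 × 10⁸) × (2.08 × 10¹⁸ / (3 × 1.90 × 10²⁷))^(1/3)
    = 1.29 × 10⁵ m

1.29 × 10⁵ m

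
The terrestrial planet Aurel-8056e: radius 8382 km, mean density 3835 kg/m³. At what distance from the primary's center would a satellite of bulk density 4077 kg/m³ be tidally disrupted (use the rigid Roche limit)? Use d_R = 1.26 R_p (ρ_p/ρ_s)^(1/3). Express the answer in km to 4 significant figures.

d_R = 1.26 × 8382 km × (3835/4077)^(1/3)
    = 10350 km

10350 km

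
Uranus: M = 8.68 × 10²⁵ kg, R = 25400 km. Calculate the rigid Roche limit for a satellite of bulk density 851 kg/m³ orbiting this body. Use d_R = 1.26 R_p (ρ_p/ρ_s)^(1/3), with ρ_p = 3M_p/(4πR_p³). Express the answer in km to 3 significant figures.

36500 km

ρ_p = 3M_p/(4πR_p³) = 3 × (8.68 × 10²⁵) / (4π × (2.54 × 10⁷ m)³) = 1260 kg/m³
d_R = 1.26 × 25400 km × (1260/851)^(1/3)
    = 36500 km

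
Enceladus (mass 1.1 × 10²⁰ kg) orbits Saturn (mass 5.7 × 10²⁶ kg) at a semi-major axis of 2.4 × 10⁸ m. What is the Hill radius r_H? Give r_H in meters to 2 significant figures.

9.6 × 10⁵ m

r_H ≈ a (m/3M)^(1/3)
    = (2.4 × 10⁸) × (1.1 × 10²⁰ / (3 × 5.7 × 10²⁶))^(1/3)
    = 9.6 × 10⁵ m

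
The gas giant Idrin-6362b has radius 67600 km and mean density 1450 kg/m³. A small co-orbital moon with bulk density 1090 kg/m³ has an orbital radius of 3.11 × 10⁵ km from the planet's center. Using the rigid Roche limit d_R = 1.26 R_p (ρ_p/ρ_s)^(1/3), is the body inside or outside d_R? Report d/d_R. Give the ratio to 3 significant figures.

d_R = 1.26 × (67600 km) × (1450/1090)^(1/3) = 93680 km
d/d_R = (3.11 × 10⁵) / (93680) = 3.32
Since d/d_R > 1, the body is outside the Roche limit.

outside; d/d_R ≈ 3.32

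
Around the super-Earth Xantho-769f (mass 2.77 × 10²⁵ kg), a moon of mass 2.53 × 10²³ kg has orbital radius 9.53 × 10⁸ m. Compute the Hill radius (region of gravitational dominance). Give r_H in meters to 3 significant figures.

r_H ≈ a (m/3M)^(1/3)
    = (9.53 × 10⁸) × (2.53 × 10²³ / (3 × 2.77 × 10²⁵))^(1/3)
    = 1.38 × 10⁸ m

1.38 × 10⁸ m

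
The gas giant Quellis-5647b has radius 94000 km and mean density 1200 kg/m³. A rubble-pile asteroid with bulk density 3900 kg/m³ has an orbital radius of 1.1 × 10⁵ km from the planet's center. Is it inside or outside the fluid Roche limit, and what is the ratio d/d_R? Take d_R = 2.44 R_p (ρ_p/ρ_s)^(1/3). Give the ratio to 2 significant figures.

d_R = 2.44 × (94000 km) × (1200/3900)^(1/3) = 1.548 × 10⁵ km
d/d_R = (1.1 × 10⁵) / (1.548 × 10⁵) = 0.71
Since d/d_R < 1, the body is inside the Roche limit.

inside; d/d_R ≈ 0.71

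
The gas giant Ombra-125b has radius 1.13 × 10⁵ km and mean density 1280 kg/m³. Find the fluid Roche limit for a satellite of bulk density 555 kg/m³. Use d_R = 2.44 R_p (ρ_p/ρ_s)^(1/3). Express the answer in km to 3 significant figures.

d_R = 2.44 × 1.13 × 10⁵ km × (1280/555)^(1/3)
    = 3.64 × 10⁵ km

3.64 × 10⁵ km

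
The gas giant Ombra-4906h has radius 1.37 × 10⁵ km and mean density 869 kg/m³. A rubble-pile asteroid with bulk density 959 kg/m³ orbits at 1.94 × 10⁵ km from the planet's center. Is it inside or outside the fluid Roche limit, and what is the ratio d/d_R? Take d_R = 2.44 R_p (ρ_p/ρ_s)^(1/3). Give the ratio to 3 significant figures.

inside; d/d_R ≈ 0.600

d_R = 2.44 × (1.37 × 10⁵ km) × (869/959)^(1/3) = 3.235 × 10⁵ km
d/d_R = (1.94 × 10⁵) / (3.235 × 10⁵) = 0.600
Since d/d_R < 1, the body is inside the Roche limit.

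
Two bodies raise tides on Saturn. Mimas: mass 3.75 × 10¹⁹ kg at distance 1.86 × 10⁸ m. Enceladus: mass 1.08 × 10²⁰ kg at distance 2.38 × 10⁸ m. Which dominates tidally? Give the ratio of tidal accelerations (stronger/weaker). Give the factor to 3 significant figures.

The tide-raising term goes as M/d³ (the gradient of a 1/d² field).
Mimas: (3.75 × 10¹⁹) / (1.86 × 10⁸)³ = 5.828 × 10⁻⁶
Enceladus: (1.08 × 10²⁰) / (2.38 × 10⁸)³ = 8.011 × 10⁻⁶
Ratio (larger/smaller) = 1.37

Enceladus, by a factor of ≈ 1.37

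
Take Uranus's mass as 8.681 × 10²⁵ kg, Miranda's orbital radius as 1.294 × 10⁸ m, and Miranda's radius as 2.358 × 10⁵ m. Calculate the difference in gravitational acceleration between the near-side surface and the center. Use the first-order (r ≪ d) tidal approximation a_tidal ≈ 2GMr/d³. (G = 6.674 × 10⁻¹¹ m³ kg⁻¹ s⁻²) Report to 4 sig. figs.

Differencing GM/(d−r)² and GM/d² to first order in r/d gives 2GMr/d³.
Δg = 2GMr/d³
   = 2 × (6.674 × 10⁻¹¹) × (8.681 × 10²⁵) × (2.358 × 10⁵) / (1.294 × 10⁸)³
   = 1.261 × 10⁻³ m/s²

1.261 × 10⁻³ m/s²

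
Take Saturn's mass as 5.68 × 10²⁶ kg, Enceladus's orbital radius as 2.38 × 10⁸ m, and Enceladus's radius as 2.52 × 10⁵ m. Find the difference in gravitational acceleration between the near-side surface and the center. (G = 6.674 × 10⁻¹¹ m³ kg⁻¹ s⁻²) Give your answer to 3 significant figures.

1.42 × 10⁻³ m/s²

Δg = 2GMr/d³
   = 2 × (6.674 × 10⁻¹¹) × (5.68 × 10²⁶) × (2.52 × 10⁵) / (2.38 × 10⁸)³
   = 1.42 × 10⁻³ m/s²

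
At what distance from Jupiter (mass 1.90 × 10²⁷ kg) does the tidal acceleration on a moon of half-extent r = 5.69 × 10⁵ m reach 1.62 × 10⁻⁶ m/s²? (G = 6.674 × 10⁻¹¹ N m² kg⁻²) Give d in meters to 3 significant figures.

4.47 × 10⁹ m

2GMr/d³ = a_tidal  ⇒  d = (2GMr / a_tidal)^(1/3)
d = (2 × 6.674×10⁻¹¹ × (1.90 × 10²⁷) × (5.69 × 10⁵) / (1.62 × 10⁻⁶))^(1/3)
  = 4.47 × 10⁹ m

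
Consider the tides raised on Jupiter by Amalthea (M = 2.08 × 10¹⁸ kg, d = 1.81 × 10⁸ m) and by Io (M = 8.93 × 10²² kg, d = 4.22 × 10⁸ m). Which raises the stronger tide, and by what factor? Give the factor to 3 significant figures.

Tidal acceleration ∝ M/d³, so compare M/d³ for each.
Amalthea: (2.08 × 10¹⁸) / (1.81 × 10⁸)³ = 3.508 × 10⁻⁷
Io: (8.93 × 10²²) / (4.22 × 10⁸)³ = 1.188 × 10⁻³
Ratio (larger/smaller) = 3390

Io, by a factor of ≈ 3390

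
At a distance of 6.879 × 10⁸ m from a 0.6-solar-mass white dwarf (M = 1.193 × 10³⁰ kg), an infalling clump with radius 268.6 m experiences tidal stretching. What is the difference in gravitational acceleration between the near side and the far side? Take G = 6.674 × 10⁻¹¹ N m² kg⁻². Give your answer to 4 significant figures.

2.628 × 10⁻⁴ m/s²

a_tidal = 4GMr/d³
        = 4 × (6.674 × 10⁻¹¹) × (1.193 × 10³⁰) × (268.6) / (6.879 × 10⁸)³
        = 2.628 × 10⁻⁴ m/s²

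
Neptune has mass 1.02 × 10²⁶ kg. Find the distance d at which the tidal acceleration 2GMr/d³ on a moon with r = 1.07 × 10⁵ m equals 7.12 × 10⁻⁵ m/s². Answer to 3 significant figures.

2GMr/d³ = a_tidal  ⇒  d = (2GMr / a_tidal)^(1/3)
d = (2 × 6.674×10⁻¹¹ × (1.02 × 10²⁶) × (1.07 × 10⁵) / (7.12 × 10⁻⁵))^(1/3)
  = 2.74 × 10⁸ m

2.74 × 10⁸ m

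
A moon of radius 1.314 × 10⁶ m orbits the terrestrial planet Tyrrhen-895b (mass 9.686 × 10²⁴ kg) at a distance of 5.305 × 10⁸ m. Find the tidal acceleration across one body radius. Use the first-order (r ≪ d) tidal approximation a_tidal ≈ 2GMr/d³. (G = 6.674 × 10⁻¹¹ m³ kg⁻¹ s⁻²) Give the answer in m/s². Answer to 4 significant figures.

1.138 × 10⁻⁵ m/s²

Δa = 2GMr/d³
   = 2 × (6.674 × 10⁻¹¹) × (9.686 × 10²⁴) × (1.314 × 10⁶) / (5.305 × 10⁸)³
   = 1.138 × 10⁻⁵ m/s²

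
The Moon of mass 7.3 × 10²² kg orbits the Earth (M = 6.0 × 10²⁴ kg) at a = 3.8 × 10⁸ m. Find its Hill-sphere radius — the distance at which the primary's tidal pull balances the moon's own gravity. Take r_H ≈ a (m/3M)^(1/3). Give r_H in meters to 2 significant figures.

r_H ≈ a (m/3M)^(1/3)
    = (3.8 × 10⁸) × (7.3 × 10²² / (3 × 6.0 × 10²⁴))^(1/3)
    = 6.1 × 10⁷ m

6.1 × 10⁷ m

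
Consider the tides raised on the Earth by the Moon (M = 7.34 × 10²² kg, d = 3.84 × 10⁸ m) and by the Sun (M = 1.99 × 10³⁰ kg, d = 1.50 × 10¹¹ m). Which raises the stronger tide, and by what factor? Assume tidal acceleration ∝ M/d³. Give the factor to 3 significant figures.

Tidal stretch scales as M/d³; compute that for each body.
The Moon: (7.34 × 10²²) / (3.84 × 10⁸)³ = 1.296 × 10⁻³
The Sun: (1.99 × 10³⁰) / (1.50 × 10¹¹)³ = 5.896 × 10⁻⁴
Ratio (larger/smaller) = 2.20

The Moon, by a factor of ≈ 2.20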